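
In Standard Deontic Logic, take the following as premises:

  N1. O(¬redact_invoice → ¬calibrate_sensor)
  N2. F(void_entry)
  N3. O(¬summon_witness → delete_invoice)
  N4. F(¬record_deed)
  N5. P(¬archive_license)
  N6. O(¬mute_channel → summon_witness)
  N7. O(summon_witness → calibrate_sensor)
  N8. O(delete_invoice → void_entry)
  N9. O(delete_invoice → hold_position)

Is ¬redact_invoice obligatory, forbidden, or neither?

Forbidden

Premise 2 is F(void_entry), i.e. O(¬void_entry).
Premise 8 is O(delete_invoice → void_entry); contrapositively O(¬void_entry → ¬delete_invoice). Since O(¬void_entry) holds, K gives O(¬delete_invoice).
Premise 3 is O(¬summon_witness → delete_invoice); contrapositively O(¬delete_invoice → summon_witness). Since O(¬delete_invoice) holds, K gives O(summon_witness).
From O(summon_witness) and premise 7, O(summon_witness → calibrate_sensor), we obtain O(calibrate_sensor).
The contrapositive of premise 1 (O(¬redact_invoice → ¬calibrate_sensor)) is O(calibrate_sensor → redact_invoice), and O(calibrate_sensor) is already established, so O(redact_invoice).
Premises 4, 5, 6, 9 do not contribute to this derivation.
Thus O(redact_invoice), which is F(¬redact_invoice): ¬redact_invoice is forbidden.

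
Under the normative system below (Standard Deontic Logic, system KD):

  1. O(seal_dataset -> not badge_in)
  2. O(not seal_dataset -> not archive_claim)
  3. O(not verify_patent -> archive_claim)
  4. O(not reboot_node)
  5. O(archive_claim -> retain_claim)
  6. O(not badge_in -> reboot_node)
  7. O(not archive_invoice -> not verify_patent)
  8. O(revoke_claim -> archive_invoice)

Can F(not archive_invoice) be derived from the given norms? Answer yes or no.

Yes

Premise 4 states O(not reboot_node) outright.
The contrapositive of premise 6 (O(not badge_in -> reboot_node)) is O(not reboot_node -> badge_in), and O(not reboot_node) is already established, so O(badge_in).
Premise 1 is O(seal_dataset -> not badge_in); contrapositively O(badge_in -> not seal_dataset). Since O(badge_in) holds, K gives O(not seal_dataset).
Premise 2 is O(not seal_dataset -> not archive_claim); since O(not seal_dataset), deontic closure gives O(not archive_claim).
Premise 3 is O(not verify_patent -> archive_claim); contrapositively O(not archive_claim -> verify_patent). Since O(not archive_claim) holds, K gives O(verify_patent).
The contrapositive of premise 7 (O(not archive_invoice -> not verify_patent)) is O(verify_patent -> archive_invoice), and O(verify_patent) is already established, so O(archive_invoice).
Premises 5, 8 do not contribute to this derivation.
So O(archive_invoice) holds, i.e. F(not archive_invoice). The claim follows.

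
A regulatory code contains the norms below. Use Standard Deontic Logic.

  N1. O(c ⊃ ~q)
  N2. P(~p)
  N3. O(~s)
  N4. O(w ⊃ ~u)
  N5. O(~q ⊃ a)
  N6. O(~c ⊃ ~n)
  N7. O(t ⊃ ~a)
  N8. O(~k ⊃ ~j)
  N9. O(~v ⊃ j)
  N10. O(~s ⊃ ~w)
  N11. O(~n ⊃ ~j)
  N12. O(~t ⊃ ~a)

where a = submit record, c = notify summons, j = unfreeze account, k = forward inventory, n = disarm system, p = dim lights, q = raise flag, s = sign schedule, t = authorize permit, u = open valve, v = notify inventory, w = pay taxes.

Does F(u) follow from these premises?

Premise 4 is O(w ⊃ ~u), but O(w) is not derivable from the premises, so it does not yield O(~u).
No other premise forces O(~u). An ideal world satisfying every premise can still have u true, so F(u) is not derivable.

No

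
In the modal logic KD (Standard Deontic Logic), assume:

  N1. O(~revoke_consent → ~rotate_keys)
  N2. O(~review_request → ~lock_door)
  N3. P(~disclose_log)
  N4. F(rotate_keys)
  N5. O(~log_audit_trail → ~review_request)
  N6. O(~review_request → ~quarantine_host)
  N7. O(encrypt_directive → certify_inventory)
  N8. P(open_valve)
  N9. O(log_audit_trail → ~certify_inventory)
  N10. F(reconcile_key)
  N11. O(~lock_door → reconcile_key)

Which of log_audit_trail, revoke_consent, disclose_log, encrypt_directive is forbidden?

encrypt_directive

Premise 10, F(reconcile_key), is equivalent to O(~reconcile_key).
The contrapositive of premise 11 (O(~lock_door → reconcile_key)) is O(~reconcile_key → lock_door), and O(~reconcile_key) is already established, so O(lock_door).
Premise 2, O(~review_request → ~lock_door), contraposes to O(lock_door → review_request); with O(lock_door) we get O(review_request).
Premise 5, O(~log_audit_trail → ~review_request), contraposes to O(review_request → log_audit_trail); with O(review_request) we get O(log_audit_trail).
From O(log_audit_trail) and premise 9, O(log_audit_trail → ~certify_inventory), we obtain O(~certify_inventory).
Premise 7 is O(encrypt_directive → certify_inventory); contrapositively O(~certify_inventory → ~encrypt_directive). Since O(~certify_inventory) holds, K gives O(~encrypt_directive).
So O(~encrypt_directive) holds, i.e. encrypt_directive is forbidden. None of the other listed options is forbidden under the premises.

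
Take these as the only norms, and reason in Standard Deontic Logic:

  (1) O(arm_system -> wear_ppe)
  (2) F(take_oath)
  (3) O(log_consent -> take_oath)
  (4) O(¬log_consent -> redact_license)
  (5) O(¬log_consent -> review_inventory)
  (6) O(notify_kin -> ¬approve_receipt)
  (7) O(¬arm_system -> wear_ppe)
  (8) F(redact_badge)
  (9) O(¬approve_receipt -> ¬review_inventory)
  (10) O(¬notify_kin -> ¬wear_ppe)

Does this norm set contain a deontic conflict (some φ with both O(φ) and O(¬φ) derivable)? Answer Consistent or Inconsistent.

Inconsistent

Premises 7 and 1 are O(¬arm_system -> wear_ppe) and O(arm_system -> wear_ppe); every ideal world satisfies ¬arm_system or arm_system, so in either case wear_ppe holds — hence O(wear_ppe).
Premise 10 is O(¬notify_kin -> ¬wear_ppe); contrapositively O(wear_ppe -> notify_kin). Since O(wear_ppe) holds, K gives O(notify_kin).
Premise 6 is O(notify_kin -> ¬approve_receipt); since O(notify_kin), deontic closure gives O(¬approve_receipt).
Applying K to premise 9 (O(¬approve_receipt -> ¬review_inventory)) and O(¬approve_receipt) yields O(¬review_inventory).
Premise 5 is O(¬log_consent -> review_inventory); contrapositively O(¬review_inventory -> log_consent). Since O(¬review_inventory) holds, K gives O(log_consent).
From O(log_consent) and premise 3, O(log_consent -> take_oath), we obtain O(take_oath).
Yet premise 2 is F(take_oath), i.e. O(¬take_oath).
We now have both O(take_oath) and O(¬take_oath) — take_oath is simultaneously obligatory and forbidden, violating the D-axiom.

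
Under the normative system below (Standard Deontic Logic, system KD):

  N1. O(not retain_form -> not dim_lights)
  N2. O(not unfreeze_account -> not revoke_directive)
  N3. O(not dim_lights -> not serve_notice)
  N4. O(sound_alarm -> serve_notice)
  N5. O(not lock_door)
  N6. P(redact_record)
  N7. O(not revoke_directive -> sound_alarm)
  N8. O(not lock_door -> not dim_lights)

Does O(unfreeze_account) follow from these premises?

Premise 5 states O(not lock_door) outright.
Premise 8 is O(not lock_door -> not dim_lights); since O(not lock_door), deontic closure gives O(not dim_lights).
Premise 3 is O(not dim_lights -> not serve_notice); since O(not dim_lights), deontic closure gives O(not serve_notice).
Premise 4 is O(sound_alarm -> serve_notice); contrapositively O(not serve_notice -> not sound_alarm). Since O(not serve_notice) holds, K gives O(not sound_alarm).
Premise 7, O(not revoke_directive -> sound_alarm), contraposes to O(not sound_alarm -> revoke_directive); with O(not sound_alarm) we get O(revoke_directive).
The contrapositive of premise 2 (O(not unfreeze_account -> not revoke_directive)) is O(revoke_directive -> unfreeze_account), and O(revoke_directive) is already established, so O(unfreeze_account).
Premises 1, 6 do not contribute to this derivation.
So O(unfreeze_account) follows.

Yes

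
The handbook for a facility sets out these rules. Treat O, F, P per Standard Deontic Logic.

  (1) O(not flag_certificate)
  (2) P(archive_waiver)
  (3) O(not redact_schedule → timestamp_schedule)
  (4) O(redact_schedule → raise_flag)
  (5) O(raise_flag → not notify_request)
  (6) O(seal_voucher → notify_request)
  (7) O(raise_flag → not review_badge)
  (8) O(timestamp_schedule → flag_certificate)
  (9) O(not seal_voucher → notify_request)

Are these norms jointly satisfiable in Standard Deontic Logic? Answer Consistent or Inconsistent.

Premises 6 and 9 are O(seal_voucher → notify_request) and O(not seal_voucher → notify_request); every ideal world satisfies seal_voucher or not seal_voucher, so in either case notify_request holds — hence O(notify_request).
The contrapositive of premise 5 (O(raise_flag → not notify_request)) is O(notify_request → not raise_flag), and O(notify_request) is already established, so O(not raise_flag).
Premise 4 is O(redact_schedule → raise_flag); contrapositively O(not raise_flag → not redact_schedule). Since O(not raise_flag) holds, K gives O(not redact_schedule).
Premise 3 is O(not redact_schedule → timestamp_schedule); since O(not redact_schedule), deontic closure gives O(timestamp_schedule).
Applying K to premise 8 (O(timestamp_schedule → flag_certificate)) and O(timestamp_schedule) yields O(flag_certificate).
However, premise 1 gives O(not flag_certificate).
We now have both O(flag_certificate) and O(not flag_certificate) — flag_certificate is simultaneously obligatory and forbidden, violating the D-axiom.

Inconsistent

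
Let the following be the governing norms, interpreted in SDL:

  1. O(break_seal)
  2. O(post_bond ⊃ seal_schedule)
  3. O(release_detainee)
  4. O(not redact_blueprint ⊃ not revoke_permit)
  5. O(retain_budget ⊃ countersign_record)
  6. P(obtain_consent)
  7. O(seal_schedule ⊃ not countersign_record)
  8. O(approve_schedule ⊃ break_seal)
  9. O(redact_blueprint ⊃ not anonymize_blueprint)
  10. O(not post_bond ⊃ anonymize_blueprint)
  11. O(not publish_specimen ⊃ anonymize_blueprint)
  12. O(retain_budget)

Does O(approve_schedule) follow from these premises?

Premise 8 is O(approve_schedule ⊃ break_seal); even if O(break_seal) held, inferring O(approve_schedule) would be affirming the consequent — invalid.
No other premise forces O(approve_schedule). An ideal world satisfying every premise can still have approve_schedule false, so O(approve_schedule) is not derivable.

No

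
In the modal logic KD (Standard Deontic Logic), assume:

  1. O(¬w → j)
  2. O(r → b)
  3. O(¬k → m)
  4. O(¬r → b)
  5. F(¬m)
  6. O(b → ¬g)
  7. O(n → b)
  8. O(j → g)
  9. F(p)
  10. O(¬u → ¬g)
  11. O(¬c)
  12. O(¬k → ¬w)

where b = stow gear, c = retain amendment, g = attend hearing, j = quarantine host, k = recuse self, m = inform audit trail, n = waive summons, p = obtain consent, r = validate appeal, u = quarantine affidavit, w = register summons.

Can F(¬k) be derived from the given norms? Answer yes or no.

By case analysis on r: premise 2 gives O(r → b) and premise 4 gives O(¬r → b), so O(b) either way.
From O(b) and premise 6, O(b → ¬g), we obtain O(¬g).
Premise 8 is O(j → g); contrapositively O(¬g → ¬j). Since O(¬g) holds, K gives O(¬j).
The contrapositive of premise 1 (O(¬w → j)) is O(¬j → w), and O(¬j) is already established, so O(w).
Premise 12, O(¬k → ¬w), contraposes to O(w → k); with O(w) we get O(k).
Premises 3, 5, 7, 9, 10, 11 do not contribute to this derivation.
So O(k) holds, i.e. F(¬k). The claim follows.

Yes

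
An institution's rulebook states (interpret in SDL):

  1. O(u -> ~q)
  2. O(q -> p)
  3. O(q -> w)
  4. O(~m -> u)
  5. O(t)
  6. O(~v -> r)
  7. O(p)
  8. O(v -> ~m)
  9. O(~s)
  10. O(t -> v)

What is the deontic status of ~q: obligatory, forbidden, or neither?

Premise 5 states O(t) outright.
Applying K to premise 10 (O(t -> v)) and O(t) yields O(v).
With premise 8, O(v -> ~m), the K-axiom yields O(~m).
From O(~m) and premise 4, O(~m -> u), we obtain O(u).
With premise 1, O(u -> ~q), the K-axiom yields O(~q).
Premises 2, 3, 6, 7, 9 do not contribute to this derivation.
Hence ~q is obligatory.

Obligatory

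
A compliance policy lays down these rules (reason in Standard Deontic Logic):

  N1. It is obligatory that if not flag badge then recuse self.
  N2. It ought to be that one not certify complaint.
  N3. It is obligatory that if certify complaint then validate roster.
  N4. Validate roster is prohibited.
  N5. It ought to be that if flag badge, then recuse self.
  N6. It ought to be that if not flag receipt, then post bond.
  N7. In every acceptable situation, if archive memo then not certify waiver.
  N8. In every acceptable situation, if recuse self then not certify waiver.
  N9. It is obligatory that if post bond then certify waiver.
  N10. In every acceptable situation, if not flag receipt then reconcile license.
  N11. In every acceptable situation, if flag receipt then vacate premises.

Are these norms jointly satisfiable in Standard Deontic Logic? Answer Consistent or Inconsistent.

Consistent

Premise 3 is O(certify_complaint → validate_roster), but O(certify_complaint) is not derivable from the premises, so it does not yield O(validate_roster).
So O(validate_roster) is not derivable, and the apparent clash with O(¬validate_roster) does not arise.
A world satisfying every obligation exists (e.g. archive_memo=false, certify_complaint=false, certify_waiver=false, flag_badge=false, flag_receipt=true, post_bond=false, reconcile_license=false, recuse_self=true, vacate_premises=true, validate_roster=false); no atom is both obligatory and forbidden, so the set is consistent.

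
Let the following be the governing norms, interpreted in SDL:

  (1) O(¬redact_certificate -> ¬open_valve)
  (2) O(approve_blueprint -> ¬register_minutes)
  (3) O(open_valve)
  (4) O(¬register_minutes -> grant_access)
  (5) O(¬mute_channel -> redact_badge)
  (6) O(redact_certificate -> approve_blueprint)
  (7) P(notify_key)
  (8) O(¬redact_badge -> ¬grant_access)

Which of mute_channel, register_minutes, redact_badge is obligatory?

redact_badge

Premise 3 gives O(open_valve).
The contrapositive of premise 1 (O(¬redact_certificate -> ¬open_valve)) is O(open_valve -> redact_certificate), and O(open_valve) is already established, so O(redact_certificate).
Premise 6 is O(redact_certificate -> approve_blueprint); since O(redact_certificate), deontic closure gives O(approve_blueprint).
With premise 2, O(approve_blueprint -> ¬register_minutes), the K-axiom yields O(¬register_minutes).
Applying K to premise 4 (O(¬register_minutes -> grant_access)) and O(¬register_minutes) yields O(grant_access).
The contrapositive of premise 8 (O(¬redact_badge -> ¬grant_access)) is O(grant_access -> redact_badge), and O(grant_access) is already established, so O(redact_badge).
So O(redact_badge) holds — redact_badge is obligatory. None of the other listed options is made obligatory by any chain of premises.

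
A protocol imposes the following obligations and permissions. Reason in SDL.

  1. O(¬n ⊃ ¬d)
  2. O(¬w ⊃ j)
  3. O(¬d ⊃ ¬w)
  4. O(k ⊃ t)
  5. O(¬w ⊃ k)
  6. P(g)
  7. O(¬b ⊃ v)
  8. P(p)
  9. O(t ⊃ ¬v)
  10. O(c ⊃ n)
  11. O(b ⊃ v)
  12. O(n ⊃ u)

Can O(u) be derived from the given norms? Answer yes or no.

Yes

Premises 7 and 11 cover both cases: O(¬b ⊃ v) and O(b ⊃ v). Since ¬b ∨ b is a tautology, O(v) follows.
The contrapositive of premise 9 (O(t ⊃ ¬v)) is O(v ⊃ ¬t), and O(v) is already established, so O(¬t).
Premise 4, O(k ⊃ t), contraposes to O(¬t ⊃ ¬k); with O(¬t) we get O(¬k).
Premise 5 is O(¬w ⊃ k); contrapositively O(¬k ⊃ w). Since O(¬k) holds, K gives O(w).
The contrapositive of premise 3 (O(¬d ⊃ ¬w)) is O(w ⊃ d), and O(w) is already established, so O(d).
The contrapositive of premise 1 (O(¬n ⊃ ¬d)) is O(d ⊃ n), and O(d) is already established, so O(n).
Applying K to premise 12 (O(n ⊃ u)) and O(n) yields O(u).
Premises 2, 6, 8, 10 do not contribute to this derivation.
So O(u) follows.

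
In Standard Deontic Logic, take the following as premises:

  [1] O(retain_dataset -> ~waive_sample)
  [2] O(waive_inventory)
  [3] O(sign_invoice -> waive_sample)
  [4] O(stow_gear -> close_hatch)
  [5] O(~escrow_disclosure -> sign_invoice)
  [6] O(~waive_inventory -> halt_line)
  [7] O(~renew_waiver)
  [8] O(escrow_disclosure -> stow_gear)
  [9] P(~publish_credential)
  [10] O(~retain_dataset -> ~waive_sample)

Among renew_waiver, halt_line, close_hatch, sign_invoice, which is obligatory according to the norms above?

Premises 10 and 1 are O(~retain_dataset -> ~waive_sample) and O(retain_dataset -> ~waive_sample); every ideal world satisfies ~retain_dataset or retain_dataset, so in either case ~waive_sample holds — hence O(~waive_sample).
Premise 3, O(sign_invoice -> waive_sample), contraposes to O(~waive_sample -> ~sign_invoice); with O(~waive_sample) we get O(~sign_invoice).
Premise 5, O(~escrow_disclosure -> sign_invoice), contraposes to O(~sign_invoice -> escrow_disclosure); with O(~sign_invoice) we get O(escrow_disclosure).
From O(escrow_disclosure) and premise 8, O(escrow_disclosure -> stow_gear), we obtain O(stow_gear).
From O(stow_gear) and premise 4, O(stow_gear -> close_hatch), we obtain O(close_hatch).
So O(close_hatch) holds — close_hatch is obligatory. None of the other listed options is made obligatory by any chain of premises.

close_hatch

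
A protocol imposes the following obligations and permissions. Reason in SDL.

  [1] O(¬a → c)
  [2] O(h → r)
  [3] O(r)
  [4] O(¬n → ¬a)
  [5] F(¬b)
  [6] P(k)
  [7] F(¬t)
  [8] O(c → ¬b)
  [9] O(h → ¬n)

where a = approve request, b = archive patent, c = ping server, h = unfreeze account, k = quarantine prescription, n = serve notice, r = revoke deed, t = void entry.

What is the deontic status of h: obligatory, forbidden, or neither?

Forbidden

Premise 5, F(¬b), is equivalent to O(b).
Premise 8 is O(c → ¬b); contrapositively O(b → ¬c). Since O(b) holds, K gives O(¬c).
The contrapositive of premise 1 (O(¬a → c)) is O(¬c → a), and O(¬c) is already established, so O(a).
Premise 4, O(¬n → ¬a), contraposes to O(a → n); with O(a) we get O(n).
Premise 9, O(h → ¬n), contraposes to O(n → ¬h); with O(n) we get O(¬h).
Premises 2, 3, 6, 7 do not contribute to this derivation.
Thus O(¬h), which is F(h): h is forbidden.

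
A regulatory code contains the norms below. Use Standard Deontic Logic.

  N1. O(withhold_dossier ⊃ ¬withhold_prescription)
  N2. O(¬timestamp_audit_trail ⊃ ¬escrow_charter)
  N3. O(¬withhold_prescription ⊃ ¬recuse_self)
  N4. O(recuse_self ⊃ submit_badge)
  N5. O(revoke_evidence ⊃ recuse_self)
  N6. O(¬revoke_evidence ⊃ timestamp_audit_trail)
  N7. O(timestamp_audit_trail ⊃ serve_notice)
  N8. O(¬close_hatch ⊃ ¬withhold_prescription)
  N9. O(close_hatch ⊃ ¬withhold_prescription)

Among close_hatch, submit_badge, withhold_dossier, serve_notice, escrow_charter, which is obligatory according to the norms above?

Premises 9 and 8 are O(close_hatch ⊃ ¬withhold_prescription) and O(¬close_hatch ⊃ ¬withhold_prescription); every ideal world satisfies close_hatch or ¬close_hatch, so in either case ¬withhold_prescription holds — hence O(¬withhold_prescription).
With premise 3, O(¬withhold_prescription ⊃ ¬recuse_self), the K-axiom yields O(¬recuse_self).
Premise 5, O(revoke_evidence ⊃ recuse_self), contraposes to O(¬recuse_self ⊃ ¬revoke_evidence); with O(¬recuse_self) we get O(¬revoke_evidence).
Applying K to premise 6 (O(¬revoke_evidence ⊃ timestamp_audit_trail)) and O(¬revoke_evidence) yields O(timestamp_audit_trail).
Applying K to premise 7 (O(timestamp_audit_trail ⊃ serve_notice)) and O(timestamp_audit_trail) yields O(serve_notice).
So O(serve_notice) holds — serve_notice is obligatory. None of the other listed options is made obligatory by any chain of premises.

serve_notice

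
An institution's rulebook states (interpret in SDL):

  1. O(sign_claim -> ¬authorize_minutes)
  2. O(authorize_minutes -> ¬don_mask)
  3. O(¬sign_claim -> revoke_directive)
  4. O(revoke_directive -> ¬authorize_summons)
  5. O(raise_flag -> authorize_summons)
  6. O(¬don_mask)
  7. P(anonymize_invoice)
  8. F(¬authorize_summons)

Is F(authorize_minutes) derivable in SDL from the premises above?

Yes

F(¬authorize_summons) at premise 8 means O(authorize_summons).
The contrapositive of premise 4 (O(revoke_directive -> ¬authorize_summons)) is O(authorize_summons -> ¬revoke_directive), and O(authorize_summons) is already established, so O(¬revoke_directive).
Premise 3, O(¬sign_claim -> revoke_directive), contraposes to O(¬revoke_directive -> sign_claim); with O(¬revoke_directive) we get O(sign_claim).
With premise 1, O(sign_claim -> ¬authorize_minutes), the K-axiom yields O(¬authorize_minutes).
Premises 2, 5, 6, 7 do not contribute to this derivation.
So O(¬authorize_minutes) holds, i.e. F(authorize_minutes). The claim follows.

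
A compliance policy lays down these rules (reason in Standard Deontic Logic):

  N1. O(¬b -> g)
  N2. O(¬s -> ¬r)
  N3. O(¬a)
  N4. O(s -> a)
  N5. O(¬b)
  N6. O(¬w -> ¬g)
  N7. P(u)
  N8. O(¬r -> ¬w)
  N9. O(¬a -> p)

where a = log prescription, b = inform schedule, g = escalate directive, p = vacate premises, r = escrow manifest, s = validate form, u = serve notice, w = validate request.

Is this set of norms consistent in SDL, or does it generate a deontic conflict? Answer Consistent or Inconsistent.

Premise 5 gives O(¬b).
Applying K to premise 1 (O(¬b -> g)) and O(¬b) yields O(g).
The contrapositive of premise 6 (O(¬w -> ¬g)) is O(g -> w), and O(g) is already established, so O(w).
Premise 8 is O(¬r -> ¬w); contrapositively O(w -> r). Since O(w) holds, K gives O(r).
The contrapositive of premise 2 (O(¬s -> ¬r)) is O(r -> s), and O(r) is already established, so O(s).
From O(s) and premise 4, O(s -> a), we obtain O(a).
However, premise 3 gives O(¬a).
We now have both O(a) and O(¬a) — a is simultaneously obligatory and forbidden, violating the D-axiom.

Inconsistent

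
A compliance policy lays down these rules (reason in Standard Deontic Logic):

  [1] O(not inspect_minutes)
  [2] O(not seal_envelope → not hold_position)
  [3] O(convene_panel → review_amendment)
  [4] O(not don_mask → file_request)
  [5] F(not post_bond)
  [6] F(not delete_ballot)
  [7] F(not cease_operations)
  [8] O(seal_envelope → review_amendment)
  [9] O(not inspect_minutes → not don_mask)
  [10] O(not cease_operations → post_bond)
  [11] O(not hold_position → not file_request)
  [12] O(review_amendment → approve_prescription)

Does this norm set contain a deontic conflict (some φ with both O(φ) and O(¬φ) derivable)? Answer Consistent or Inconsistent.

Premise 10 is O(not cease_operations → post_bond); even if O(post_bond) held, inferring O(not cease_operations) would be affirming the consequent — invalid.
So O(not cease_operations) is not derivable, and the apparent clash with O(cease_operations) does not arise.
A world satisfying every obligation exists (e.g. approve_prescription=true, cease_operations=true, convene_panel=false, delete_ballot=true, don_mask=false, file_request=true, hold_position=true, inspect_minutes=false, post_bond=true, review_amendment=true, seal_envelope=true); no atom is both obligatory and forbidden, so the set is consistent.

Consistent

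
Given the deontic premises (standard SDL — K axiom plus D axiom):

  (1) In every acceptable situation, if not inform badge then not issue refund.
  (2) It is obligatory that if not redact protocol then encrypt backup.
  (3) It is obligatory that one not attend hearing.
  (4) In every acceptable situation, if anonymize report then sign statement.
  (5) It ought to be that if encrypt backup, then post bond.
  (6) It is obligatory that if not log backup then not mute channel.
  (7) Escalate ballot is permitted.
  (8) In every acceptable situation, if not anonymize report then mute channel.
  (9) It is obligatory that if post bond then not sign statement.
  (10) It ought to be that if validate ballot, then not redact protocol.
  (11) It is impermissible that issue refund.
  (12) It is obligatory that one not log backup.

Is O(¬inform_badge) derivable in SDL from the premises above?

No

Premise 1 is O(¬inform_badge → ¬issue_refund); even if O(¬issue_refund) held, inferring O(¬inform_badge) would be affirming the consequent — invalid.
No other premise forces O(¬inform_badge). An ideal world satisfying every premise can still have ¬inform_badge false, so O(¬inform_badge) is not derivable.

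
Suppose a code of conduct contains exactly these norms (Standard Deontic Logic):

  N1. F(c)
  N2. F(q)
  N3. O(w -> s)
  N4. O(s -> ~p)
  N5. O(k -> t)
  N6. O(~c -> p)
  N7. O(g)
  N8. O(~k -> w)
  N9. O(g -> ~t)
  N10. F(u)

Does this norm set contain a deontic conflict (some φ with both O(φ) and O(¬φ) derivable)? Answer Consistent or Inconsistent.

Inconsistent

F(c) at premise 1 means O(~c).
Applying K to premise 6 (O(~c -> p)) and O(~c) yields O(p).
Premise 4 is O(s -> ~p); contrapositively O(p -> ~s). Since O(p) holds, K gives O(~s).
Premise 3, O(w -> s), contraposes to O(~s -> ~w); with O(~s) we get O(~w).
Premise 8, O(~k -> w), contraposes to O(~w -> k); with O(~w) we get O(k).
Applying K to premise 5 (O(k -> t)) and O(k) yields O(t).
The contrapositive of premise 9 (O(g -> ~t)) is O(t -> ~g), and O(t) is already established, so O(~g).
However, premise 7 gives O(g).
We now have both O(~g) and O(g) — g is simultaneously obligatory and forbidden, violating the D-axiom.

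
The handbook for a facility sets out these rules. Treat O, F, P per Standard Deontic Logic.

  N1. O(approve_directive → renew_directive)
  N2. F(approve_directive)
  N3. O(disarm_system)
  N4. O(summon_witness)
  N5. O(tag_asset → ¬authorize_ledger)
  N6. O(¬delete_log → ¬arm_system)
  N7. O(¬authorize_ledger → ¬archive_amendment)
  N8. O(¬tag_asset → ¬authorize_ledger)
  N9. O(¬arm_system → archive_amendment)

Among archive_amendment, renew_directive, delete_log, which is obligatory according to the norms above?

Premises 8 and 5 cover both cases: O(¬tag_asset → ¬authorize_ledger) and O(tag_asset → ¬authorize_ledger). Since ¬tag_asset ∨ tag_asset is a tautology, O(¬authorize_ledger) follows.
With premise 7, O(¬authorize_ledger → ¬archive_amendment), the K-axiom yields O(¬archive_amendment).
Premise 9 is O(¬arm_system → archive_amendment); contrapositively O(¬archive_amendment → arm_system). Since O(¬archive_amendment) holds, K gives O(arm_system).
The contrapositive of premise 6 (O(¬delete_log → ¬arm_system)) is O(arm_system → delete_log), and O(arm_system) is already established, so O(delete_log).
So O(delete_log) holds — delete_log is obligatory. None of the other listed options is made obligatory by any chain of premises.

delete_log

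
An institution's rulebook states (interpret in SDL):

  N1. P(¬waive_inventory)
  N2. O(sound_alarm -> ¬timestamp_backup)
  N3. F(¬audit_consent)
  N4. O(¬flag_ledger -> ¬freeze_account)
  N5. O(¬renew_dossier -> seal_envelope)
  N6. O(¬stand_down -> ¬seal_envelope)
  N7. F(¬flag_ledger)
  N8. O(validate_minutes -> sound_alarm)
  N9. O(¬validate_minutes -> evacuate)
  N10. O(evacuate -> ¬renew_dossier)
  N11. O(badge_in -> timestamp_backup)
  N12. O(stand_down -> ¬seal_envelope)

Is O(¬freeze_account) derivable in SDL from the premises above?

Premise 4 is O(¬flag_ledger -> ¬freeze_account), but O(¬flag_ledger) is not derivable from the premises, so it does not yield O(¬freeze_account).
No other premise forces O(¬freeze_account). An ideal world satisfying every premise can still have ¬freeze_account false, so O(¬freeze_account) is not derivable.

No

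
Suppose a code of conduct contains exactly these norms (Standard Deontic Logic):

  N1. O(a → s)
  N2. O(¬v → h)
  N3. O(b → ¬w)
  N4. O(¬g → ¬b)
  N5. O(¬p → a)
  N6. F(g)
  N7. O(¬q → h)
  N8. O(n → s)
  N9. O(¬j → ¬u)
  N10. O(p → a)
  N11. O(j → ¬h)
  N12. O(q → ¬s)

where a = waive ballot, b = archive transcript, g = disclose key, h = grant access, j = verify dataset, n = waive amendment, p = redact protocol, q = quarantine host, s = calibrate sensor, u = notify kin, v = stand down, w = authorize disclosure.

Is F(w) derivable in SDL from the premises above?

Premise 3 is O(b → ¬w), but O(b) is not derivable from the premises, so it does not yield O(¬w).
No other premise forces O(¬w). An ideal world satisfying every premise can still have w true, so F(w) is not derivable.

No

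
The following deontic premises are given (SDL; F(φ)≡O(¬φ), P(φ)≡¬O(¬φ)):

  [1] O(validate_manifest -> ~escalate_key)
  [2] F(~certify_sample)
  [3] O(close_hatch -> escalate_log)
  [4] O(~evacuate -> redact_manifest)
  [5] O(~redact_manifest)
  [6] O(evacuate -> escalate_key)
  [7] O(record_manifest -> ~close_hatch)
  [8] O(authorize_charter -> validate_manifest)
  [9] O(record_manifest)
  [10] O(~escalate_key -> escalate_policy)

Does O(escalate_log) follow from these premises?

No

Premise 3 is O(close_hatch -> escalate_log), but O(close_hatch) is not derivable from the premises, so it does not yield O(escalate_log).
No other premise forces O(escalate_log). An ideal world satisfying every premise can still have escalate_log false, so O(escalate_log) is not derivable.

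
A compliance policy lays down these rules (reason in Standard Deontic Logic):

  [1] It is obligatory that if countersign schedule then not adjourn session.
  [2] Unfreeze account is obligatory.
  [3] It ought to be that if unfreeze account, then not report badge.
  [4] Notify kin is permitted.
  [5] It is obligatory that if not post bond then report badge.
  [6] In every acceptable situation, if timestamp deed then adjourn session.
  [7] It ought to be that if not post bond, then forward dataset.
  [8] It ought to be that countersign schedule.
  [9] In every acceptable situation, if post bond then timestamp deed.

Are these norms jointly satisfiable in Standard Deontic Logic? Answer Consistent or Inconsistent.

Inconsistent

Premise 2 gives O(unfreeze_account).
From O(unfreeze_account) and premise 3, O(unfreeze_account → ¬report_badge), we obtain O(¬report_badge).
Premise 5 is O(¬post_bond → report_badge); contrapositively O(¬report_badge → post_bond). Since O(¬report_badge) holds, K gives O(post_bond).
Premise 9 is O(post_bond → timestamp_deed); since O(post_bond), deontic closure gives O(timestamp_deed).
With premise 6, O(timestamp_deed → adjourn_session), the K-axiom yields O(adjourn_session).
Premise 1 is O(countersign_schedule → ¬adjourn_session); contrapositively O(adjourn_session → ¬countersign_schedule). Since O(adjourn_session) holds, K gives O(¬countersign_schedule).
But premise 8 directly asserts O(countersign_schedule).
We now have both O(¬countersign_schedule) and O(countersign_schedule) — countersign_schedule is simultaneously obligatory and forbidden, violating the D-axiom.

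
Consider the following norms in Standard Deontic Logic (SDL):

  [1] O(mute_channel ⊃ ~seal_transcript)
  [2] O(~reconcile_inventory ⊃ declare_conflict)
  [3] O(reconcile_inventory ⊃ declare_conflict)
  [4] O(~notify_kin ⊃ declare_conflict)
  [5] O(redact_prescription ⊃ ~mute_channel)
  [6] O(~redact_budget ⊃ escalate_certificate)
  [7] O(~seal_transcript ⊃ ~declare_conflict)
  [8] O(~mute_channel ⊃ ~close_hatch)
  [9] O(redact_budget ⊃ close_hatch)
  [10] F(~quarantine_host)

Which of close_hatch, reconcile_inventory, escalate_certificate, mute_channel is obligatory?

Premises 3 and 2 are O(reconcile_inventory ⊃ declare_conflict) and O(~reconcile_inventory ⊃ declare_conflict); every ideal world satisfies reconcile_inventory or ~reconcile_inventory, so in either case declare_conflict holds — hence O(declare_conflict).
The contrapositive of premise 7 (O(~seal_transcript ⊃ ~declare_conflict)) is O(declare_conflict ⊃ seal_transcript), and O(declare_conflict) is already established, so O(seal_transcript).
Premise 1, O(mute_channel ⊃ ~seal_transcript), contraposes to O(seal_transcript ⊃ ~mute_channel); with O(seal_transcript) we get O(~mute_channel).
From O(~mute_channel) and premise 8, O(~mute_channel ⊃ ~close_hatch), we obtain O(~close_hatch).
Premise 9 is O(redact_budget ⊃ close_hatch); contrapositively O(~close_hatch ⊃ ~redact_budget). Since O(~close_hatch) holds, K gives O(~redact_budget).
With premise 6, O(~redact_budget ⊃ escalate_certificate), the K-axiom yields O(escalate_certificate).
So O(escalate_certificate) holds — escalate_certificate is obligatory. None of the other listed options is made obligatory by any chain of premises.

escalate_certificate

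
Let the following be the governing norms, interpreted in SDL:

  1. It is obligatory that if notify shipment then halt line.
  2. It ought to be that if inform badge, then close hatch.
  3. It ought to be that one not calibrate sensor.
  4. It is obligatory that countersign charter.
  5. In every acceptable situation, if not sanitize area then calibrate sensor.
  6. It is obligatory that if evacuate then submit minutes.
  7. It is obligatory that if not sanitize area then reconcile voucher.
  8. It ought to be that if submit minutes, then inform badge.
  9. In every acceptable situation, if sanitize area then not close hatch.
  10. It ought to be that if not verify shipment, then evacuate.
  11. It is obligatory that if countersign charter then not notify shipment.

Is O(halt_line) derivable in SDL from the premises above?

No

Premise 1 is O(notify_shipment → halt_line), but O(notify_shipment) is not derivable from the premises, so it does not yield O(halt_line).
No other premise forces O(halt_line). An ideal world satisfying every premise can still have halt_line false, so O(halt_line) is not derivable.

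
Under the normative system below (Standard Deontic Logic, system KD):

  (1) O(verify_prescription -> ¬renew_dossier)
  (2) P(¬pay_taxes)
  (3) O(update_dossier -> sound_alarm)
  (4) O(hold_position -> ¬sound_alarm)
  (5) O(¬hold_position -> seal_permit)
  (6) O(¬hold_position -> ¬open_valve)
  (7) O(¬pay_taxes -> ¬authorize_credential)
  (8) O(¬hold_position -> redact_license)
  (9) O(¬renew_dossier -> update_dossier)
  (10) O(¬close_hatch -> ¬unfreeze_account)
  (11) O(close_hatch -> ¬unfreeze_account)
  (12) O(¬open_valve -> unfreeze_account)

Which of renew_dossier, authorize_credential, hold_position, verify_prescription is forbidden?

verify_prescription

By case analysis on ¬close_hatch: premise 10 gives O(¬close_hatch -> ¬unfreeze_account) and premise 11 gives O(close_hatch -> ¬unfreeze_account), so O(¬unfreeze_account) either way.
Premise 12 is O(¬open_valve -> unfreeze_account); contrapositively O(¬unfreeze_account -> open_valve). Since O(¬unfreeze_account) holds, K gives O(open_valve).
Premise 6 is O(¬hold_position -> ¬open_valve); contrapositively O(open_valve -> hold_position). Since O(open_valve) holds, K gives O(hold_position).
With premise 4, O(hold_position -> ¬sound_alarm), the K-axiom yields O(¬sound_alarm).
Premise 3, O(update_dossier -> sound_alarm), contraposes to O(¬sound_alarm -> ¬update_dossier); with O(¬sound_alarm) we get O(¬update_dossier).
The contrapositive of premise 9 (O(¬renew_dossier -> update_dossier)) is O(¬update_dossier -> renew_dossier), and O(¬update_dossier) is already established, so O(renew_dossier).
Premise 1 is O(verify_prescription -> ¬renew_dossier); contrapositively O(renew_dossier -> ¬verify_prescription). Since O(renew_dossier) holds, K gives O(¬verify_prescription).
So O(¬verify_prescription) holds, i.e. verify_prescription is forbidden. None of the other listed options is forbidden under the premises.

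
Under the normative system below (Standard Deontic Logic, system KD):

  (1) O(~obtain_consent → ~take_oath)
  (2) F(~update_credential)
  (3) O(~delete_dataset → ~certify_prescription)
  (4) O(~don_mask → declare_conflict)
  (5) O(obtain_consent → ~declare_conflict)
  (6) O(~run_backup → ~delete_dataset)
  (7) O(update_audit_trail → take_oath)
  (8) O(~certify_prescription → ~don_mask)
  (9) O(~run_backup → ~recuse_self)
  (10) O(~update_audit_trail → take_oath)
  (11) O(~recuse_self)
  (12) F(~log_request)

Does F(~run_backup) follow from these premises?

Yes

Premises 7 and 10 are O(update_audit_trail → take_oath) and O(~update_audit_trail → take_oath); every ideal world satisfies update_audit_trail or ~update_audit_trail, so in either case take_oath holds — hence O(take_oath).
Premise 1, O(~obtain_consent → ~take_oath), contraposes to O(take_oath → obtain_consent); with O(take_oath) we get O(obtain_consent).
Applying K to premise 5 (O(obtain_consent → ~declare_conflict)) and O(obtain_consent) yields O(~declare_conflict).
Premise 4 is O(~don_mask → declare_conflict); contrapositively O(~declare_conflict → don_mask). Since O(~declare_conflict) holds, K gives O(don_mask).
The contrapositive of premise 8 (O(~certify_prescription → ~don_mask)) is O(don_mask → certify_prescription), and O(don_mask) is already established, so O(certify_prescription).
Premise 3, O(~delete_dataset → ~certify_prescription), contraposes to O(certify_prescription → delete_dataset); with O(certify_prescription) we get O(delete_dataset).
Premise 6 is O(~run_backup → ~delete_dataset); contrapositively O(delete_dataset → run_backup). Since O(delete_dataset) holds, K gives O(run_backup).
Premises 2, 9, 11, 12 do not contribute to this derivation.
So O(run_backup) holds, i.e. F(~run_backup). The claim follows.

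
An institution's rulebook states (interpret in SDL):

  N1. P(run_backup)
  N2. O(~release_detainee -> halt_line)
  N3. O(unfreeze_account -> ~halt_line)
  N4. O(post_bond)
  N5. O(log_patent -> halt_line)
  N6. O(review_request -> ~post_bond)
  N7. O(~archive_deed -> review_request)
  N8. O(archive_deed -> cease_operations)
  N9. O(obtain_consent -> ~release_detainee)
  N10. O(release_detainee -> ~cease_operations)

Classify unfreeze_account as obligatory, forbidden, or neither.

Premise 4 states O(post_bond) outright.
The contrapositive of premise 6 (O(review_request -> ~post_bond)) is O(post_bond -> ~review_request), and O(post_bond) is already established, so O(~review_request).
Premise 7 is O(~archive_deed -> review_request); contrapositively O(~review_request -> archive_deed). Since O(~review_request) holds, K gives O(archive_deed).
From O(archive_deed) and premise 8, O(archive_deed -> cease_operations), we obtain O(cease_operations).
Premise 10 is O(release_detainee -> ~cease_operations); contrapositively O(cease_operations -> ~release_detainee). Since O(cease_operations) holds, K gives O(~release_detainee).
Premise 2 is O(~release_detainee -> halt_line); since O(~release_detainee), deontic closure gives O(halt_line).
The contrapositive of premise 3 (O(unfreeze_account -> ~halt_line)) is O(halt_line -> ~unfreeze_account), and O(halt_line) is already established, so O(~unfreeze_account).
Premises 1, 5, 9 do not contribute to this derivation.
Thus O(~unfreeze_account), which is F(unfreeze_account): unfreeze_account is forbidden.

Forbidden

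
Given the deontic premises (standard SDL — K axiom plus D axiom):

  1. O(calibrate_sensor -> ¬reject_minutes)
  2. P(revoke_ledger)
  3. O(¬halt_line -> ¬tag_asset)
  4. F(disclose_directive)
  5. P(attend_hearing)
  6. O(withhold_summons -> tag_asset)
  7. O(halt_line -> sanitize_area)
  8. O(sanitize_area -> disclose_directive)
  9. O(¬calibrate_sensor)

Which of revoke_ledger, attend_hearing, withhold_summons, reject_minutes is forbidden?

Premise 4 is F(disclose_directive), i.e. O(¬disclose_directive).
Premise 8, O(sanitize_area -> disclose_directive), contraposes to O(¬disclose_directive -> ¬sanitize_area); with O(¬disclose_directive) we get O(¬sanitize_area).
The contrapositive of premise 7 (O(halt_line -> sanitize_area)) is O(¬sanitize_area -> ¬halt_line), and O(¬sanitize_area) is already established, so O(¬halt_line).
With premise 3, O(¬halt_line -> ¬tag_asset), the K-axiom yields O(¬tag_asset).
Premise 6, O(withhold_summons -> tag_asset), contraposes to O(¬tag_asset -> ¬withhold_summons); with O(¬tag_asset) we get O(¬withhold_summons).
So O(¬withhold_summons) holds, i.e. withhold_summons is forbidden. None of the other listed options is forbidden under the premises.

withhold_summons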